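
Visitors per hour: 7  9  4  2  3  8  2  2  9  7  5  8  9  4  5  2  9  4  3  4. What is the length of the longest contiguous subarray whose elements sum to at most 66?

add 7: [7] sum 7, len 1
add 9: [7, 9] sum 16, len 2
add 4: [7, 9, 4] sum 20, len 3
add 2: [7, 9, 4, 2] sum 22, len 4
add 3: [7, 9, 4, 2, 3] sum 25, len 5
add 8: [7, 9, 4, 2, 3, 8] sum 33, len 6
add 2: [7, 9, 4, 2, 3, 8, 2] sum 35, len 7
add 2: [7, 9, 4, 2, 3, 8, 2, 2] sum 37, len 8
add 9: [7, 9, 4, 2, 3, 8, 2, 2, 9] sum 46, len 9
add 7: [7, 9, 4, 2, 3, 8, 2, 2, 9, 7] sum 53, len 10
add 5: [7, 9, 4, 2, 3, 8, 2, 2, 9, 7, 5] sum 58, len 11
add 8: [7, 9, 4, 2, 3, 8, 2, 2, 9, 7, 5, 8] sum 66, len 12
add 9: [4, 2, 3, 8, 2, 2, 9, 7, 5, 8, 9] sum 59, len 11
add 4: [4, 2, 3, 8, 2, 2, 9, 7, 5, 8, 9, 4] sum 63, len 12
add 5: [2, 3, 8, 2, 2, 9, 7, 5, 8, 9, 4, 5] sum 64, len 12
add 2: [2, 3, 8, 2, 2, 9, 7, 5, 8, 9, 4, 5, 2] sum 66, len 13
add 9: [2, 2, 9, 7, 5, 8, 9, 4, 5, 2, 9] sum 62, len 11
add 4: [2, 2, 9, 7, 5, 8, 9, 4, 5, 2, 9, 4] sum 66, len 12
add 3: [9, 7, 5, 8, 9, 4, 5, 2, 9, 4, 3] sum 65, len 11
add 4: [7, 5, 8, 9, 4, 5, 2, 9, 4, 3, 4] sum 60, len 11
Longest length seen: 13.

13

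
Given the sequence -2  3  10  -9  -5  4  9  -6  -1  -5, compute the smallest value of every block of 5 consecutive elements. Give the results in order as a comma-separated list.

-9, -9, -9, -9, -6, -6

Sliding a size-5 window across the 10 values:
(-2, 3, 10, -9, -5) → min -9
(3, 10, -9, -5, 4) → min -9
(10, -9, -5, 4, 9) → min -9
(-9, -5, 4, 9, -6) → min -9
(-5, 4, 9, -6, -1) → min -6
(4, 9, -6, -1, -5) → min -6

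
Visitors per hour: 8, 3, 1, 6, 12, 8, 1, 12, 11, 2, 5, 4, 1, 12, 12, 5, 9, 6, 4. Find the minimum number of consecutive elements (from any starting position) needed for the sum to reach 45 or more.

6

Extend right; whenever the sum reaches 45, record the length and shrink from the left:
add 8: running sum 8 < 45
add 3: running sum 11 < 45
add 1: running sum 12 < 45
add 6: running sum 18 < 45
add 12: running sum 30 < 45
add 8: running sum 38 < 45
add 1: running sum 39 < 45
add 12: shortest ending here [8, 3, 1, 6, 12, 8, 1, 12] sum 51, len 8
add 11: shortest ending here [6, 12, 8, 1, 12, 11] sum 50, len 6
add 2: shortest ending here [12, 8, 1, 12, 11, 2] sum 46, len 6
add 5: shortest ending here [12, 8, 1, 12, 11, 2, 5] sum 51, len 7
add 4: shortest ending here [12, 8, 1, 12, 11, 2, 5, 4] sum 55, len 8
add 1: shortest ending here [12, 8, 1, 12, 11, 2, 5, 4, 1] sum 56, len 9
add 12: shortest ending here [12, 11, 2, 5, 4, 1, 12] sum 47, len 7
add 12: shortest ending here [11, 2, 5, 4, 1, 12, 12] sum 47, len 7
add 5: shortest ending here [11, 2, 5, 4, 1, 12, 12, 5] sum 52, len 8
add 9: shortest ending here [5, 4, 1, 12, 12, 5, 9] sum 48, len 7
add 6: shortest ending here [1, 12, 12, 5, 9, 6] sum 45, len 6
add 4: shortest ending here [12, 12, 5, 9, 6, 4] sum 48, len 6
Shortest qualifying length: 6.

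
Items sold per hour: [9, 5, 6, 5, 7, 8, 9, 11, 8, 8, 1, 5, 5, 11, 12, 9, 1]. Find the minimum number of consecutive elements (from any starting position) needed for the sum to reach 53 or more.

add 9: running sum 9 < 53
add 5: running sum 14 < 53
add 6: running sum 20 < 53
add 5: running sum 25 < 53
add 7: running sum 32 < 53
add 8: running sum 40 < 53
add 9: running sum 49 < 53
add 11: shortest ending here [9, 5, 6, 5, 7, 8, 9, 11] sum 60, len 8
add 8: shortest ending here [6, 5, 7, 8, 9, 11, 8] sum 54, len 7
add 8: shortest ending here [5, 7, 8, 9, 11, 8, 8] sum 56, len 7
add 1: shortest ending here [5, 7, 8, 9, 11, 8, 8, 1] sum 57, len 8
add 5: shortest ending here [7, 8, 9, 11, 8, 8, 1, 5] sum 57, len 8
add 5: shortest ending here [8, 9, 11, 8, 8, 1, 5, 5] sum 55, len 8
add 11: shortest ending here [9, 11, 8, 8, 1, 5, 5, 11] sum 58, len 8
add 12: shortest ending here [11, 8, 8, 1, 5, 5, 11, 12] sum 61, len 8
add 9: shortest ending here [8, 8, 1, 5, 5, 11, 12, 9] sum 59, len 8
add 1: shortest ending here [8, 8, 1, 5, 5, 11, 12, 9, 1] sum 60, len 9
Shortest qualifying length: 7.

7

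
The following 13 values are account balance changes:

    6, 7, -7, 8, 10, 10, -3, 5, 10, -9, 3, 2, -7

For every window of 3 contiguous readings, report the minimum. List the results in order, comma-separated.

-7, -7, -7, 8, -3, -3, -3, -9, -9, -9, -7

(6, 7, -7) → min -7
(7, -7, 8) → min -7
(-7, 8, 10) → min -7
(8, 10, 10) → min 8
(10, 10, -3) → min -3
(10, -3, 5) → min -3
(-3, 5, 10) → min -3
(5, 10, -9) → min -9
(10, -9, 3) → min -9
(-9, 3, 2) → min -9
(3, 2, -7) → min -7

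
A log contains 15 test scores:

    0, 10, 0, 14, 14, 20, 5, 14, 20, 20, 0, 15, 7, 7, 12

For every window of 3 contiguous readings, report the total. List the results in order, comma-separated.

10, 24, 28, 48, 39, 39, 39, 54, 40, 35, 22, 29, 26

Sliding a size-3 window across the 15 values:
(0, 10, 0) → sum 10
(10, 0, 14) → sum 24
(0, 14, 14) → sum 28
(14, 14, 20) → sum 48
(14, 20, 5) → sum 39
(20, 5, 14) → sum 39
(5, 14, 20) → sum 39
(14, 20, 20) → sum 54
(20, 20, 0) → sum 40
(20, 0, 15) → sum 35
(0, 15, 7) → sum 22
(15, 7, 7) → sum 29
(7, 7, 12) → sum 26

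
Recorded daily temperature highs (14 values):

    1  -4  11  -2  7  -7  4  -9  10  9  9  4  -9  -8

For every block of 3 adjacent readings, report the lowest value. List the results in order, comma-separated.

Sliding a size-3 window across the 14 values:
[1, -4, 11] → min -4
[-4, 11, -2] → min -4
[11, -2, 7] → min -2
[-2, 7, -7] → min -7
[7, -7, 4] → min -7
[-7, 4, -9] → min -9
[4, -9, 10] → min -9
[-9, 10, 9] → min -9
[10, 9, 9] → min 9
[9, 9, 4] → min 4
[9, 4, -9] → min -9
[4, -9, -8] → min -9

-4, -4, -2, -7, -7, -9, -9, -9, 9, 4, -9, -9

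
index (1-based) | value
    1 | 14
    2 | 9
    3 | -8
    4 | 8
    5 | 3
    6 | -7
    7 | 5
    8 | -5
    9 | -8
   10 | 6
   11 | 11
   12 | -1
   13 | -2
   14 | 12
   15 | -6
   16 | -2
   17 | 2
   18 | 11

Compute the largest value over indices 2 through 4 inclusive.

9

Elements at indices 2..4: 9, -8, 8
max(9, -8, 8) = 9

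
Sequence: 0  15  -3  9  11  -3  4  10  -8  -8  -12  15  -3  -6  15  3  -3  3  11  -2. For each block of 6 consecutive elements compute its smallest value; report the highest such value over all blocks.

(0, 15, -3, 9, 11, -3) → min -3
(15, -3, 9, 11, -3, 4) → min -3
(-3, 9, 11, -3, 4, 10) → min -3
(9, 11, -3, 4, 10, -8) → min -8
(11, -3, 4, 10, -8, -8) → min -8
(-3, 4, 10, -8, -8, -12) → min -12
(4, 10, -8, -8, -12, 15) → min -12
(10, -8, -8, -12, 15, -3) → min -12
(-8, -8, -12, 15, -3, -6) → min -12
(-8, -12, 15, -3, -6, 15) → min -12
(-12, 15, -3, -6, 15, 3) → min -12
(15, -3, -6, 15, 3, -3) → min -6
(-3, -6, 15, 3, -3, 3) → min -6
(-6, 15, 3, -3, 3, 11) → min -6
(15, 3, -3, 3, 11, -2) → min -3
Highest of these is -3.

-3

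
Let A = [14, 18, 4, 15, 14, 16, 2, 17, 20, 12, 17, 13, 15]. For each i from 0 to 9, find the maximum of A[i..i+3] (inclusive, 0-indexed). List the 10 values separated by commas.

14 18 4 15 → max 18
18 4 15 14 → max 18
4 15 14 16 → max 16
15 14 16 2 → max 16
14 16 2 17 → max 17
16 2 17 20 → max 20
2 17 20 12 → max 20
17 20 12 17 → max 20
20 12 17 13 → max 20
12 17 13 15 → max 17

18, 18, 16, 16, 17, 20, 20, 20, 20, 17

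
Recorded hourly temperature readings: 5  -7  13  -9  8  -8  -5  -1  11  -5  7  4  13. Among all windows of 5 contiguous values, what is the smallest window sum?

Each size-5 window and its sum:
5 -7 13 -9 8 → sum 10
-7 13 -9 8 -8 → sum -3
13 -9 8 -8 -5 → sum -1
-9 8 -8 -5 -1 → sum -15
8 -8 -5 -1 11 → sum 5
-8 -5 -1 11 -5 → sum -8
-5 -1 11 -5 7 → sum 7
-1 11 -5 7 4 → sum 16
11 -5 7 4 13 → sum 30
Smallest of these is -15.

-15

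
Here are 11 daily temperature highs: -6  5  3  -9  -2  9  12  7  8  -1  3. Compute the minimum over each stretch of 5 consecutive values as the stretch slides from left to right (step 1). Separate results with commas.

Sliding a size-5 window across the 11 values:
-6 5 3 -9 -2 → min -9
5 3 -9 -2 9 → min -9
3 -9 -2 9 12 → min -9
-9 -2 9 12 7 → min -9
-2 9 12 7 8 → min -2
9 12 7 8 -1 → min -1
12 7 8 -1 3 → min -1

-9, -9, -9, -9, -2, -1, -1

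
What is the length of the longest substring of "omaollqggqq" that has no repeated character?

[o] len 1
[o, m] len 2
[o, m, a] len 3
[m, a, o] len 3
[m, a, o, l] len 4
[l] len 1
[l, q] len 2
[l, q, g] len 3
[g] len 1
[g, q] len 2
[q] len 1
Longest all-distinct length: 4.

4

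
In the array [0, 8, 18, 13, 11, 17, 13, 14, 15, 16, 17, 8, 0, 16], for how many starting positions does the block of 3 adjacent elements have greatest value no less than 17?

0 8 18 → max 18  ≥ 17 ✓
8 18 13 → max 18  ≥ 17 ✓
18 13 11 → max 18  ≥ 17 ✓
13 11 17 → max 17  ≥ 17 ✓
11 17 13 → max 17  ≥ 17 ✓
17 13 14 → max 17  ≥ 17 ✓
13 14 15 → max 15
14 15 16 → max 16
15 16 17 → max 17  ≥ 17 ✓
16 17 8 → max 17  ≥ 17 ✓
17 8 0 → max 17  ≥ 17 ✓
8 0 16 → max 16
9 windows satisfy the condition.

9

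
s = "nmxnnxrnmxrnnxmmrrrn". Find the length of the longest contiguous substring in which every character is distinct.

4

add n: [n] len 1
add m: [n, m] len 2
add x: [n, m, x] len 3
add n (repeat n, move left end past it): [m, x, n] len 3
add n (repeat n, move left end past it): [n] len 1
add x: [n, x] len 2
add r: [n, x, r] len 3
add n (repeat n, move left end past it): [x, r, n] len 3
add m: [x, r, n, m] len 4
add x (repeat x, move left end past it): [r, n, m, x] len 4
add r (repeat r, move left end past it): [n, m, x, r] len 4
add n (repeat n, move left end past it): [m, x, r, n] len 4
add n (repeat n, move left end past it): [n] len 1
add x: [n, x] len 2
add m: [n, x, m] len 3
add m (repeat m, move left end past it): [m] len 1
add r: [m, r] len 2
add r (repeat r, move left end past it): [r] len 1
add r (repeat r, move left end past it): [r] len 1
add n: [r, n] len 2
Longest all-distinct length: 4.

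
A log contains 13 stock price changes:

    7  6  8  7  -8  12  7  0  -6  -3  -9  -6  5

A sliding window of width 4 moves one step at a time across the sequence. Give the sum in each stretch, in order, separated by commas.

7 6 8 7 → sum 28
6 8 7 -8 → sum 13
8 7 -8 12 → sum 19
7 -8 12 7 → sum 18
-8 12 7 0 → sum 11
12 7 0 -6 → sum 13
7 0 -6 -3 → sum -2
0 -6 -3 -9 → sum -18
-6 -3 -9 -6 → sum -24
-3 -9 -6 5 → sum -13

28, 13, 19, 18, 11, 13, -2, -18, -24, -13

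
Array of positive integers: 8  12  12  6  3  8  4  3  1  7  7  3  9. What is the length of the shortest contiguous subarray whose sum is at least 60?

Extend right; whenever the sum reaches 60, record the length and shrink from the left:
add 8: running sum 8 < 60
add 12: running sum 20 < 60
add 12: running sum 32 < 60
add 6: running sum 38 < 60
add 3: running sum 41 < 60
add 8: running sum 49 < 60
add 4: running sum 53 < 60
add 3: running sum 56 < 60
add 1: running sum 57 < 60
end 9: [8, 12, 12, 6, 3, 8, 4, 3, 1, 7] sum 64, len 10
end 10: [12, 12, 6, 3, 8, 4, 3, 1, 7, 7] sum 63, len 10
end 11: [12, 12, 6, 3, 8, 4, 3, 1, 7, 7, 3] sum 66, len 11
end 12: [12, 6, 3, 8, 4, 3, 1, 7, 7, 3, 9] sum 63, len 11
Shortest qualifying length: 10.

10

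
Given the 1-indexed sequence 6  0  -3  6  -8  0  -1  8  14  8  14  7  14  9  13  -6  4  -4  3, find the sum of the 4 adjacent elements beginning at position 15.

7

Elements at indices 15..18: 13, -6, 4, -4
sum(13, -6, 4, -4) = 7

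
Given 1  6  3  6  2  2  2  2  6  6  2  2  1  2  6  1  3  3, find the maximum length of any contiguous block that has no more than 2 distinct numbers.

Extend right; when distinct count exceeds 2, shrink from the left:
[1] 1 distinct, len 1
[1, 6] 2 distinct, len 2
[6, 3] 2 distinct, len 2
[6, 3, 6] 2 distinct, len 3
[6, 2] 2 distinct, len 2
[6, 2, 2] 2 distinct, len 3
[6, 2, 2, 2] 2 distinct, len 4
[6, 2, 2, 2, 2] 2 distinct, len 5
[6, 2, 2, 2, 2, 6] 2 distinct, len 6
[6, 2, 2, 2, 2, 6, 6] 2 distinct, len 7
[6, 2, 2, 2, 2, 6, 6, 2] 2 distinct, len 8
[6, 2, 2, 2, 2, 6, 6, 2, 2] 2 distinct, len 9
[2, 2, 1] 2 distinct, len 3
[2, 2, 1, 2] 2 distinct, len 4
[2, 6] 2 distinct, len 2
[6, 1] 2 distinct, len 2
[1, 3] 2 distinct, len 2
[1, 3, 3] 2 distinct, len 3
Longest length with ≤2 distinct: 9.

9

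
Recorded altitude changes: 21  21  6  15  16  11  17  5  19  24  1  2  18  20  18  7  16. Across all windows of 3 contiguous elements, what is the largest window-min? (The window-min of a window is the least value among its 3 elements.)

21 21 6 → min 6
21 6 15 → min 6
6 15 16 → min 6
15 16 11 → min 11
16 11 17 → min 11
11 17 5 → min 5
17 5 19 → min 5
5 19 24 → min 5
19 24 1 → min 1
24 1 2 → min 1
1 2 18 → min 1
2 18 20 → min 2
18 20 18 → min 18
20 18 7 → min 7
18 7 16 → min 7
Largest of these is 18.

18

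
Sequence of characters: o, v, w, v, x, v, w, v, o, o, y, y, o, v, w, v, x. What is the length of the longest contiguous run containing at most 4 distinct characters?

add o: window [o] (1 distinct), len 1
add v: window [o, v] (2 distinct), len 2
add w: window [o, v, w] (3 distinct), len 3
add v: window [o, v, w, v] (3 distinct), len 4
add x: window [o, v, w, v, x] (4 distinct), len 5
add v: window [o, v, w, v, x, v] (4 distinct), len 6
add w: window [o, v, w, v, x, v, w] (4 distinct), len 7
add v: window [o, v, w, v, x, v, w, v] (4 distinct), len 8
add o: window [o, v, w, v, x, v, w, v, o] (4 distinct), len 9
add o: window [o, v, w, v, x, v, w, v, o, o] (4 distinct), len 10
add y: window [v, w, v, o, o, y] (4 distinct), len 6
add y: window [v, w, v, o, o, y, y] (4 distinct), len 7
add o: window [v, w, v, o, o, y, y, o] (4 distinct), len 8
add v: window [v, w, v, o, o, y, y, o, v] (4 distinct), len 9
add w: window [v, w, v, o, o, y, y, o, v, w] (4 distinct), len 10
add v: window [v, w, v, o, o, y, y, o, v, w, v] (4 distinct), len 11
add x: window [o, v, w, v, x] (4 distinct), len 5
Longest length with ≤4 distinct: 11.

11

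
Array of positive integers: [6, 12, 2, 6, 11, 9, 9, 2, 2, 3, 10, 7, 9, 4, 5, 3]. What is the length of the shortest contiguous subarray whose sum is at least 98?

add 6: running sum 6 < 98
add 12: running sum 18 < 98
add 2: running sum 20 < 98
add 6: running sum 26 < 98
add 11: running sum 37 < 98
add 9: running sum 46 < 98
add 9: running sum 55 < 98
add 2: running sum 57 < 98
add 2: running sum 59 < 98
add 3: running sum 62 < 98
add 10: running sum 72 < 98
add 7: running sum 79 < 98
add 9: running sum 88 < 98
add 4: running sum 92 < 98
add 5: running sum 97 < 98
end 15: [6, 12, 2, 6, 11, 9, 9, 2, 2, 3, 10, 7, 9, 4, 5, 3] sum 100, len 16
Shortest qualifying length: 16.

16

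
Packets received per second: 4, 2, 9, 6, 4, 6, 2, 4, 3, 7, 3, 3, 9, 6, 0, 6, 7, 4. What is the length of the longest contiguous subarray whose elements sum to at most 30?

7

[4] sum 4 len 1
[4, 2] sum 6 len 2
[4, 2, 9] sum 15 len 3
[4, 2, 9, 6] sum 21 len 4
[4, 2, 9, 6, 4] sum 25 len 5
[2, 9, 6, 4, 6] sum 27 len 5
[2, 9, 6, 4, 6, 2] sum 29 len 6
[6, 4, 6, 2, 4] sum 22 len 5
[6, 4, 6, 2, 4, 3] sum 25 len 6
[4, 6, 2, 4, 3, 7] sum 26 len 6
[4, 6, 2, 4, 3, 7, 3] sum 29 len 7
[6, 2, 4, 3, 7, 3, 3] sum 28 len 7
[4, 3, 7, 3, 3, 9] sum 29 len 6
[7, 3, 3, 9, 6] sum 28 len 5
[7, 3, 3, 9, 6, 0] sum 28 len 6
[3, 3, 9, 6, 0, 6] sum 27 len 6
[9, 6, 0, 6, 7] sum 28 len 5
[6, 0, 6, 7, 4] sum 23 len 5
Longest length seen: 7.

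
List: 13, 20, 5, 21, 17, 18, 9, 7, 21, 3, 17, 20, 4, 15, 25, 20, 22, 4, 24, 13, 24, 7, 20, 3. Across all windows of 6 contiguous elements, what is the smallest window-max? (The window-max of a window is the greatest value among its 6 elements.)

21

13 20 5 21 17 18 → max 21
20 5 21 17 18 9 → max 21
5 21 17 18 9 7 → max 21
21 17 18 9 7 21 → max 21
17 18 9 7 21 3 → max 21
18 9 7 21 3 17 → max 21
9 7 21 3 17 20 → max 21
7 21 3 17 20 4 → max 21
21 3 17 20 4 15 → max 21
3 17 20 4 15 25 → max 25
17 20 4 15 25 20 → max 25
20 4 15 25 20 22 → max 25
4 15 25 20 22 4 → max 25
15 25 20 22 4 24 → max 25
25 20 22 4 24 13 → max 25
20 22 4 24 13 24 → max 24
22 4 24 13 24 7 → max 24
4 24 13 24 7 20 → max 24
24 13 24 7 20 3 → max 24
Smallest of these is 21.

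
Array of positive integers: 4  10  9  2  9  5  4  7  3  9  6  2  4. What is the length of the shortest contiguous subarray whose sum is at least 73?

13

add 4: running sum 4 < 73
add 10: running sum 14 < 73
add 9: running sum 23 < 73
add 2: running sum 25 < 73
add 9: running sum 34 < 73
add 5: running sum 39 < 73
add 4: running sum 43 < 73
add 7: running sum 50 < 73
add 3: running sum 53 < 73
add 9: running sum 62 < 73
add 6: running sum 68 < 73
add 2: running sum 70 < 73
end 12: [4, 10, 9, 2, 9, 5, 4, 7, 3, 9, 6, 2, 4] sum 74, len 13
Shortest qualifying length: 13.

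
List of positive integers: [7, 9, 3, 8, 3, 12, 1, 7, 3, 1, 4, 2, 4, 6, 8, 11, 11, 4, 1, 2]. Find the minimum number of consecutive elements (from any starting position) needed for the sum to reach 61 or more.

add 7: running sum 7 < 61
add 9: running sum 16 < 61
add 3: running sum 19 < 61
add 8: running sum 27 < 61
add 3: running sum 30 < 61
add 12: running sum 42 < 61
add 1: running sum 43 < 61
add 7: running sum 50 < 61
add 3: running sum 53 < 61
add 1: running sum 54 < 61
add 4: running sum 58 < 61
add 2: running sum 60 < 61
add 4: shortest ending here [7, 9, 3, 8, 3, 12, 1, 7, 3, 1, 4, 2, 4] sum 64, len 13
add 6: shortest ending here [9, 3, 8, 3, 12, 1, 7, 3, 1, 4, 2, 4, 6] sum 63, len 13
add 8: shortest ending here [3, 8, 3, 12, 1, 7, 3, 1, 4, 2, 4, 6, 8] sum 62, len 13
add 11: shortest ending here [3, 12, 1, 7, 3, 1, 4, 2, 4, 6, 8, 11] sum 62, len 12
add 11: shortest ending here [12, 1, 7, 3, 1, 4, 2, 4, 6, 8, 11, 11] sum 70, len 12
add 4: shortest ending here [7, 3, 1, 4, 2, 4, 6, 8, 11, 11, 4] sum 61, len 11
add 1: shortest ending here [7, 3, 1, 4, 2, 4, 6, 8, 11, 11, 4, 1] sum 62, len 12
add 2: shortest ending here [7, 3, 1, 4, 2, 4, 6, 8, 11, 11, 4, 1, 2] sum 64, len 13
Shortest qualifying length: 11.

11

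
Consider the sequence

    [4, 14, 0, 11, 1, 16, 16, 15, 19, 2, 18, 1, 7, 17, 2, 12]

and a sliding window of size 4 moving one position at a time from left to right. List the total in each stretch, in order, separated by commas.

29, 26, 28, 44, 48, 66, 52, 54, 40, 28, 43, 27, 38

[4, 14, 0, 11] → sum 29
[14, 0, 11, 1] → sum 26
[0, 11, 1, 16] → sum 28
[11, 1, 16, 16] → sum 44
[1, 16, 16, 15] → sum 48
[16, 16, 15, 19] → sum 66
[16, 15, 19, 2] → sum 52
[15, 19, 2, 18] → sum 54
[19, 2, 18, 1] → sum 40
[2, 18, 1, 7] → sum 28
[18, 1, 7, 17] → sum 43
[1, 7, 17, 2] → sum 27
[7, 17, 2, 12] → sum 38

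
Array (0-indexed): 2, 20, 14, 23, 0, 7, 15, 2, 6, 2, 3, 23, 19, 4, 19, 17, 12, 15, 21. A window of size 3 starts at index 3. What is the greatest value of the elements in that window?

Elements at indices 3..5: 23, 0, 7
max(23, 0, 7) = 23

23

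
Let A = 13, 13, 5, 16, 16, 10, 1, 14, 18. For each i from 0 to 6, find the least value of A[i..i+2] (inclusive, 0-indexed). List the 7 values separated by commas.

5, 5, 5, 10, 1, 1, 1

13 13 5 → min 5
13 5 16 → min 5
5 16 16 → min 5
16 16 10 → min 10
16 10 1 → min 1
10 1 14 → min 1
1 14 18 → min 1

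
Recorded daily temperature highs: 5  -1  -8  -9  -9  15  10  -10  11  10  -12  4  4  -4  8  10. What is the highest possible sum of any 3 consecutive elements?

16

5 -1 -8 → sum -4
-1 -8 -9 → sum -18
-8 -9 -9 → sum -26
-9 -9 15 → sum -3
-9 15 10 → sum 16
15 10 -10 → sum 15
10 -10 11 → sum 11
-10 11 10 → sum 11
11 10 -12 → sum 9
10 -12 4 → sum 2
-12 4 4 → sum -4
4 4 -4 → sum 4
4 -4 8 → sum 8
-4 8 10 → sum 14
Highest of these is 16.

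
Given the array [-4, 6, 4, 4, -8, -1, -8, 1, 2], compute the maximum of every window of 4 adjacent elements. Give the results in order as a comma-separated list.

6, 6, 4, 4, 1, 2

[-4, 6, 4, 4] → max 6
[6, 4, 4, -8] → max 6
[4, 4, -8, -1] → max 4
[4, -8, -1, -8] → max 4
[-8, -1, -8, 1] → max 1
[-1, -8, 1, 2] → max 2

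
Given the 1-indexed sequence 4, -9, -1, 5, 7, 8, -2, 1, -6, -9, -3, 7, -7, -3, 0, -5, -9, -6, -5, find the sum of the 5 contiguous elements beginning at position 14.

Elements at indices 14..18: -3, 0, -5, -9, -6
sum(-3, 0, -5, -9, -6) = -23

-23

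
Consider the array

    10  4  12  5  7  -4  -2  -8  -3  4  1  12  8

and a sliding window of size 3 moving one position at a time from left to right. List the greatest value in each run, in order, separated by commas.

(10, 4, 12) → max 12
(4, 12, 5) → max 12
(12, 5, 7) → max 12
(5, 7, -4) → max 7
(7, -4, -2) → max 7
(-4, -2, -8) → max -2
(-2, -8, -3) → max -2
(-8, -3, 4) → max 4
(-3, 4, 1) → max 4
(4, 1, 12) → max 12
(1, 12, 8) → max 12

12, 12, 12, 7, 7, -2, -2, 4, 4, 12, 12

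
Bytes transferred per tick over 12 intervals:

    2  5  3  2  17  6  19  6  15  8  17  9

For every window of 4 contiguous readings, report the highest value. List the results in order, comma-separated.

Sliding a size-4 window across the 12 values:
[2, 5, 3, 2] → max 5
[5, 3, 2, 17] → max 17
[3, 2, 17, 6] → max 17
[2, 17, 6, 19] → max 19
[17, 6, 19, 6] → max 19
[6, 19, 6, 15] → max 19
[19, 6, 15, 8] → max 19
[6, 15, 8, 17] → max 17
[15, 8, 17, 9] → max 17

5, 17, 17, 19, 19, 19, 19, 17, 17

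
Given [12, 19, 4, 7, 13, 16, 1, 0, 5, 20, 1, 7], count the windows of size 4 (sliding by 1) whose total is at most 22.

1

12 19 4 7 → sum 42
19 4 7 13 → sum 43
4 7 13 16 → sum 40
7 13 16 1 → sum 37
13 16 1 0 → sum 30
16 1 0 5 → sum 22  ≤ 22 ✓
1 0 5 20 → sum 26
0 5 20 1 → sum 26
5 20 1 7 → sum 33
1 window satisfy the condition.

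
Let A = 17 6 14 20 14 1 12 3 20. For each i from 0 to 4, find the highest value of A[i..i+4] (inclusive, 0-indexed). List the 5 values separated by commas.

20, 20, 20, 20, 20

Sliding a size-5 window across the 9 values:
[17, 6, 14, 20, 14] → max 20
[6, 14, 20, 14, 1] → max 20
[14, 20, 14, 1, 12] → max 20
[20, 14, 1, 12, 3] → max 20
[14, 1, 12, 3, 20] → max 20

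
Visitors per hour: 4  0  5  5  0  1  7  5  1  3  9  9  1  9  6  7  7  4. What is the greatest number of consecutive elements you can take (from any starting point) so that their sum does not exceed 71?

Extend to the right; shrink from the left whenever the sum exceeds 71:
[4] sum 4 len 1
[4, 0] sum 4 len 2
[4, 0, 5] sum 9 len 3
[4, 0, 5, 5] sum 14 len 4
[4, 0, 5, 5, 0] sum 14 len 5
[4, 0, 5, 5, 0, 1] sum 15 len 6
[4, 0, 5, 5, 0, 1, 7] sum 22 len 7
[4, 0, 5, 5, 0, 1, 7, 5] sum 27 len 8
[4, 0, 5, 5, 0, 1, 7, 5, 1] sum 28 len 9
[4, 0, 5, 5, 0, 1, 7, 5, 1, 3] sum 31 len 10
[4, 0, 5, 5, 0, 1, 7, 5, 1, 3, 9] sum 40 len 11
[4, 0, 5, 5, 0, 1, 7, 5, 1, 3, 9, 9] sum 49 len 12
[4, 0, 5, 5, 0, 1, 7, 5, 1, 3, 9, 9, 1] sum 50 len 13
[4, 0, 5, 5, 0, 1, 7, 5, 1, 3, 9, 9, 1, 9] sum 59 len 14
[4, 0, 5, 5, 0, 1, 7, 5, 1, 3, 9, 9, 1, 9, 6] sum 65 len 15
[0, 5, 5, 0, 1, 7, 5, 1, 3, 9, 9, 1, 9, 6, 7] sum 68 len 15
[5, 0, 1, 7, 5, 1, 3, 9, 9, 1, 9, 6, 7, 7] sum 70 len 14
[0, 1, 7, 5, 1, 3, 9, 9, 1, 9, 6, 7, 7, 4] sum 69 len 14
Longest length seen: 15.

15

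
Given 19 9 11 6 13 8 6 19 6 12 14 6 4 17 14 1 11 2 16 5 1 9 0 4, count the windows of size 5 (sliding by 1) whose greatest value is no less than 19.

19 9 11 6 13 → max 19  ≥ 19 ✓
9 11 6 13 8 → max 13
11 6 13 8 6 → max 13
6 13 8 6 19 → max 19  ≥ 19 ✓
13 8 6 19 6 → max 19  ≥ 19 ✓
8 6 19 6 12 → max 19  ≥ 19 ✓
6 19 6 12 14 → max 19  ≥ 19 ✓
19 6 12 14 6 → max 19  ≥ 19 ✓
6 12 14 6 4 → max 14
12 14 6 4 17 → max 17
14 6 4 17 14 → max 17
6 4 17 14 1 → max 17
4 17 14 1 11 → max 17
17 14 1 11 2 → max 17
14 1 11 2 16 → max 16
1 11 2 16 5 → max 16
11 2 16 5 1 → max 16
2 16 5 1 9 → max 16
16 5 1 9 0 → max 16
5 1 9 0 4 → max 9
6 windows satisfy the condition.

6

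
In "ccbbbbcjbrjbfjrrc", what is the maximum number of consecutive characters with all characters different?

add c: [c] len 1
add c (repeat c, move left end past it): [c] len 1
add b: [c, b] len 2
add b (repeat b, move left end past it): [b] len 1
add b (repeat b, move left end past it): [b] len 1
add b (repeat b, move left end past it): [b] len 1
add c: [b, c] len 2
add j: [b, c, j] len 3
add b (repeat b, move left end past it): [c, j, b] len 3
add r: [c, j, b, r] len 4
add j (repeat j, move left end past it): [b, r, j] len 3
add b (repeat b, move left end past it): [r, j, b] len 3
add f: [r, j, b, f] len 4
add j (repeat j, move left end past it): [b, f, j] len 3
add r: [b, f, j, r] len 4
add r (repeat r, move left end past it): [r] len 1
add c: [r, c] len 2
Longest all-distinct length: 4.

4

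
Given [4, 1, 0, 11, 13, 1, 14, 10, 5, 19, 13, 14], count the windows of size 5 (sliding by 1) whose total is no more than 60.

4 1 0 11 13 → sum 29  ≤ 60 ✓
1 0 11 13 1 → sum 26  ≤ 60 ✓
0 11 13 1 14 → sum 39  ≤ 60 ✓
11 13 1 14 10 → sum 49  ≤ 60 ✓
13 1 14 10 5 → sum 43  ≤ 60 ✓
1 14 10 5 19 → sum 49  ≤ 60 ✓
14 10 5 19 13 → sum 61
10 5 19 13 14 → sum 61
6 windows satisfy the condition.

6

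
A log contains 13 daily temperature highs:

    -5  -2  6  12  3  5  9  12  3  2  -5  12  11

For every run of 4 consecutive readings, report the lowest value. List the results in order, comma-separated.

[-5, -2, 6, 12] → min -5
[-2, 6, 12, 3] → min -2
[6, 12, 3, 5] → min 3
[12, 3, 5, 9] → min 3
[3, 5, 9, 12] → min 3
[5, 9, 12, 3] → min 3
[9, 12, 3, 2] → min 2
[12, 3, 2, -5] → min -5
[3, 2, -5, 12] → min -5
[2, -5, 12, 11] → min -5

-5, -2, 3, 3, 3, 3, 2, -5, -5, -5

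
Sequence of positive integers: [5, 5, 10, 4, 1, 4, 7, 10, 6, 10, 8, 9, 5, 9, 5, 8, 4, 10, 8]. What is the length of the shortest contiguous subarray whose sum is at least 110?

add 5: running sum 5 < 110
add 5: running sum 10 < 110
add 10: running sum 20 < 110
add 4: running sum 24 < 110
add 1: running sum 25 < 110
add 4: running sum 29 < 110
add 7: running sum 36 < 110
add 10: running sum 46 < 110
add 6: running sum 52 < 110
add 10: running sum 62 < 110
add 8: running sum 70 < 110
add 9: running sum 79 < 110
add 5: running sum 84 < 110
add 9: running sum 93 < 110
add 5: running sum 98 < 110
add 8: running sum 106 < 110
end 16: [5, 5, 10, 4, 1, 4, 7, 10, 6, 10, 8, 9, 5, 9, 5, 8, 4] sum 110, len 17
end 17: [10, 4, 1, 4, 7, 10, 6, 10, 8, 9, 5, 9, 5, 8, 4, 10] sum 110, len 16
end 18: [10, 4, 1, 4, 7, 10, 6, 10, 8, 9, 5, 9, 5, 8, 4, 10, 8] sum 118, len 17
Shortest qualifying length: 16.

16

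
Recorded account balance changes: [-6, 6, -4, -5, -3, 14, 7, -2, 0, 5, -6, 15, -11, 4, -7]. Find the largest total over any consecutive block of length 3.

19

-6 6 -4 → sum -4
6 -4 -5 → sum -3
-4 -5 -3 → sum -12
-5 -3 14 → sum 6
-3 14 7 → sum 18
14 7 -2 → sum 19
7 -2 0 → sum 5
-2 0 5 → sum 3
0 5 -6 → sum -1
5 -6 15 → sum 14
-6 15 -11 → sum -2
15 -11 4 → sum 8
-11 4 -7 → sum -14
Largest of these is 19.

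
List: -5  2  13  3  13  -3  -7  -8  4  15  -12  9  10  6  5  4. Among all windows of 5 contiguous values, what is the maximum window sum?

(-5, 2, 13, 3, 13) → sum 26
(2, 13, 3, 13, -3) → sum 28
(13, 3, 13, -3, -7) → sum 19
(3, 13, -3, -7, -8) → sum -2
(13, -3, -7, -8, 4) → sum -1
(-3, -7, -8, 4, 15) → sum 1
(-7, -8, 4, 15, -12) → sum -8
(-8, 4, 15, -12, 9) → sum 8
(4, 15, -12, 9, 10) → sum 26
(15, -12, 9, 10, 6) → sum 28
(-12, 9, 10, 6, 5) → sum 18
(9, 10, 6, 5, 4) → sum 34
Maximum of these is 34.

34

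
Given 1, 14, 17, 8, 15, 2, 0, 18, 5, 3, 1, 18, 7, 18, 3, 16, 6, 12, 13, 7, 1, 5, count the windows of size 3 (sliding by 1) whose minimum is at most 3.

14

1 14 17 → min 1  ≤ 3 ✓
14 17 8 → min 8
17 8 15 → min 8
8 15 2 → min 2  ≤ 3 ✓
15 2 0 → min 0  ≤ 3 ✓
2 0 18 → min 0  ≤ 3 ✓
0 18 5 → min 0  ≤ 3 ✓
18 5 3 → min 3  ≤ 3 ✓
5 3 1 → min 1  ≤ 3 ✓
3 1 18 → min 1  ≤ 3 ✓
1 18 7 → min 1  ≤ 3 ✓
18 7 18 → min 7
7 18 3 → min 3  ≤ 3 ✓
18 3 16 → min 3  ≤ 3 ✓
3 16 6 → min 3  ≤ 3 ✓
16 6 12 → min 6
6 12 13 → min 6
12 13 7 → min 7
13 7 1 → min 1  ≤ 3 ✓
7 1 5 → min 1  ≤ 3 ✓
14 windows satisfy the condition.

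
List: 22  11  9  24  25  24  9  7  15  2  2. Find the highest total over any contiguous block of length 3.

73

(22, 11, 9) → sum 42
(11, 9, 24) → sum 44
(9, 24, 25) → sum 58
(24, 25, 24) → sum 73
(25, 24, 9) → sum 58
(24, 9, 7) → sum 40
(9, 7, 15) → sum 31
(7, 15, 2) → sum 24
(15, 2, 2) → sum 19
Highest of these is 73.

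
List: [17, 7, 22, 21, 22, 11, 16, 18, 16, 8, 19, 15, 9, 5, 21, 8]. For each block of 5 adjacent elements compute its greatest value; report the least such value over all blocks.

[17, 7, 22, 21, 22] → max 22
[7, 22, 21, 22, 11] → max 22
[22, 21, 22, 11, 16] → max 22
[21, 22, 11, 16, 18] → max 22
[22, 11, 16, 18, 16] → max 22
[11, 16, 18, 16, 8] → max 18
[16, 18, 16, 8, 19] → max 19
[18, 16, 8, 19, 15] → max 19
[16, 8, 19, 15, 9] → max 19
[8, 19, 15, 9, 5] → max 19
[19, 15, 9, 5, 21] → max 21
[15, 9, 5, 21, 8] → max 21
Least of these is 18.

18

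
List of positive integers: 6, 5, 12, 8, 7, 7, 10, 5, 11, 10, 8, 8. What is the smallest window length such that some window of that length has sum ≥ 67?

8

add 6: running sum 6 < 67
add 5: running sum 11 < 67
add 12: running sum 23 < 67
add 8: running sum 31 < 67
add 7: running sum 38 < 67
add 7: running sum 45 < 67
add 10: running sum 55 < 67
add 5: running sum 60 < 67
add 11: shortest ending here [6, 5, 12, 8, 7, 7, 10, 5, 11] sum 71, len 9
add 10: shortest ending here [12, 8, 7, 7, 10, 5, 11, 10] sum 70, len 8
add 8: shortest ending here [12, 8, 7, 7, 10, 5, 11, 10, 8] sum 78, len 9
add 8: shortest ending here [8, 7, 7, 10, 5, 11, 10, 8, 8] sum 74, len 9
Shortest qualifying length: 8.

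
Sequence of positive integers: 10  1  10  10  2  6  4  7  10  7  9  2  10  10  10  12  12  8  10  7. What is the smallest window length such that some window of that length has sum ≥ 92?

add 10: running sum 10 < 92
add 1: running sum 11 < 92
add 10: running sum 21 < 92
add 10: running sum 31 < 92
add 2: running sum 33 < 92
add 6: running sum 39 < 92
add 4: running sum 43 < 92
add 7: running sum 50 < 92
add 10: running sum 60 < 92
add 7: running sum 67 < 92
add 9: running sum 76 < 92
add 2: running sum 78 < 92
add 10: running sum 88 < 92
end 13: [10, 1, 10, 10, 2, 6, 4, 7, 10, 7, 9, 2, 10, 10] sum 98, len 14
end 14: [10, 10, 2, 6, 4, 7, 10, 7, 9, 2, 10, 10, 10] sum 97, len 13
end 15: [10, 2, 6, 4, 7, 10, 7, 9, 2, 10, 10, 10, 12] sum 99, len 13
end 16: [4, 7, 10, 7, 9, 2, 10, 10, 10, 12, 12] sum 93, len 11
end 17: [7, 10, 7, 9, 2, 10, 10, 10, 12, 12, 8] sum 97, len 11
end 18: [10, 7, 9, 2, 10, 10, 10, 12, 12, 8, 10] sum 100, len 11
end 19: [7, 9, 2, 10, 10, 10, 12, 12, 8, 10, 7] sum 97, len 11
Shortest qualifying length: 11.

11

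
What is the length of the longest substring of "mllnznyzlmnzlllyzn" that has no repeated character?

add m: [m] len 1
add l: [m, l] len 2
add l (repeat l, move left end past it): [l] len 1
add n: [l, n] len 2
add z: [l, n, z] len 3
add n (repeat n, move left end past it): [z, n] len 2
add y: [z, n, y] len 3
add z (repeat z, move left end past it): [n, y, z] len 3
add l: [n, y, z, l] len 4
add m: [n, y, z, l, m] len 5
add n (repeat n, move left end past it): [y, z, l, m, n] len 5
add z (repeat z, move left end past it): [l, m, n, z] len 4
add l (repeat l, move left end past it): [m, n, z, l] len 4
add l (repeat l, move left end past it): [l] len 1
add l (repeat l, move left end past it): [l] len 1
add y: [l, y] len 2
add z: [l, y, z] len 3
add n: [l, y, z, n] len 4
Longest all-distinct length: 5.

5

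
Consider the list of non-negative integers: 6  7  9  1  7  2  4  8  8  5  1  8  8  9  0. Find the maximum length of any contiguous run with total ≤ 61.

add 6: [6] sum 6, len 1
add 7: [6, 7] sum 13, len 2
add 9: [6, 7, 9] sum 22, len 3
add 1: [6, 7, 9, 1] sum 23, len 4
add 7: [6, 7, 9, 1, 7] sum 30, len 5
add 2: [6, 7, 9, 1, 7, 2] sum 32, len 6
add 4: [6, 7, 9, 1, 7, 2, 4] sum 36, len 7
add 8: [6, 7, 9, 1, 7, 2, 4, 8] sum 44, len 8
add 8: [6, 7, 9, 1, 7, 2, 4, 8, 8] sum 52, len 9
add 5: [6, 7, 9, 1, 7, 2, 4, 8, 8, 5] sum 57, len 10
add 1: [6, 7, 9, 1, 7, 2, 4, 8, 8, 5, 1] sum 58, len 11
add 8: [7, 9, 1, 7, 2, 4, 8, 8, 5, 1, 8] sum 60, len 11
add 8: [9, 1, 7, 2, 4, 8, 8, 5, 1, 8, 8] sum 61, len 11
add 9: [1, 7, 2, 4, 8, 8, 5, 1, 8, 8, 9] sum 61, len 11
add 0: [1, 7, 2, 4, 8, 8, 5, 1, 8, 8, 9, 0] sum 61, len 12
Longest length seen: 12.

12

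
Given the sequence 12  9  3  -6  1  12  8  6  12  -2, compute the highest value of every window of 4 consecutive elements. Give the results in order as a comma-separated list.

(12, 9, 3, -6) → max 12
(9, 3, -6, 1) → max 9
(3, -6, 1, 12) → max 12
(-6, 1, 12, 8) → max 12
(1, 12, 8, 6) → max 12
(12, 8, 6, 12) → max 12
(8, 6, 12, -2) → max 12

12, 9, 12, 12, 12, 12, 12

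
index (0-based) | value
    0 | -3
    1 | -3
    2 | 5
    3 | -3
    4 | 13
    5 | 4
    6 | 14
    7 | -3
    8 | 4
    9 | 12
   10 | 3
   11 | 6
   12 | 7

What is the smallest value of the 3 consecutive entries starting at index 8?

3

Elements at indices 8..10: 4, 12, 3
min(4, 12, 3) = 3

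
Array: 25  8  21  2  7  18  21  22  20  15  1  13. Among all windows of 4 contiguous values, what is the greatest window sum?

81

[25, 8, 21, 2] → sum 56
[8, 21, 2, 7] → sum 38
[21, 2, 7, 18] → sum 48
[2, 7, 18, 21] → sum 48
[7, 18, 21, 22] → sum 68
[18, 21, 22, 20] → sum 81
[21, 22, 20, 15] → sum 78
[22, 20, 15, 1] → sum 58
[20, 15, 1, 13] → sum 49
Greatest of these is 81.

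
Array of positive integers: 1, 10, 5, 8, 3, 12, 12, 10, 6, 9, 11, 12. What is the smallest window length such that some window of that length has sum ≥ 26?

add 1: running sum 1 < 26
add 10: running sum 11 < 26
add 5: running sum 16 < 26
add 8: running sum 24 < 26
end 4: [10, 5, 8, 3] sum 26, len 4
end 5: [5, 8, 3, 12] sum 28, len 4
end 6: [3, 12, 12] sum 27, len 3
end 7: [12, 12, 10] sum 34, len 3
end 8: [12, 10, 6] sum 28, len 3
end 9: [12, 10, 6, 9] sum 37, len 4
end 10: [6, 9, 11] sum 26, len 3
end 11: [9, 11, 12] sum 32, len 3
Shortest qualifying length: 3.

3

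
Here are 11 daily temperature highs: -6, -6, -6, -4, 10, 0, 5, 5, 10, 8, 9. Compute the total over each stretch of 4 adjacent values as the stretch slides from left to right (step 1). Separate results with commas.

(-6, -6, -6, -4) → sum -22
(-6, -6, -4, 10) → sum -6
(-6, -4, 10, 0) → sum 0
(-4, 10, 0, 5) → sum 11
(10, 0, 5, 5) → sum 20
(0, 5, 5, 10) → sum 20
(5, 5, 10, 8) → sum 28
(5, 10, 8, 9) → sum 32

-22, -6, 0, 11, 20, 20, 28, 32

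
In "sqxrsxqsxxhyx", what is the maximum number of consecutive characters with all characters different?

[s] len 1
[s, q] len 2
[s, q, x] len 3
[s, q, x, r] len 4
[q, x, r, s] len 4
[r, s, x] len 3
[r, s, x, q] len 4
[x, q, s] len 3
[q, s, x] len 3
[x] len 1
[x, h] len 2
[x, h, y] len 3
[h, y, x] len 3
Longest all-distinct length: 4.

4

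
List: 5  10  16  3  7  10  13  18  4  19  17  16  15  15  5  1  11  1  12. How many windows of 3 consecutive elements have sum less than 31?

8

[5, 10, 16] → sum 31
[10, 16, 3] → sum 29  < 31 ✓
[16, 3, 7] → sum 26  < 31 ✓
[3, 7, 10] → sum 20  < 31 ✓
[7, 10, 13] → sum 30  < 31 ✓
[10, 13, 18] → sum 41
[13, 18, 4] → sum 35
[18, 4, 19] → sum 41
[4, 19, 17] → sum 40
[19, 17, 16] → sum 52
[17, 16, 15] → sum 48
[16, 15, 15] → sum 46
[15, 15, 5] → sum 35
[15, 5, 1] → sum 21  < 31 ✓
[5, 1, 11] → sum 17  < 31 ✓
[1, 11, 1] → sum 13  < 31 ✓
[11, 1, 12] → sum 24  < 31 ✓
8 windows satisfy the condition.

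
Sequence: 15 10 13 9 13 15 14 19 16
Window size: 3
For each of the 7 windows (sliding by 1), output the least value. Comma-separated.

10, 9, 9, 9, 13, 14, 14

[15, 10, 13] → min 10
[10, 13, 9] → min 9
[13, 9, 13] → min 9
[9, 13, 15] → min 9
[13, 15, 14] → min 13
[15, 14, 19] → min 14
[14, 19, 16] → min 14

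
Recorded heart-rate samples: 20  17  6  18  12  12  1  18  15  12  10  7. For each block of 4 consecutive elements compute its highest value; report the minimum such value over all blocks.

15

Window maxs for each of the 9 positions:
[20, 17, 6, 18] → max 20
[17, 6, 18, 12] → max 18
[6, 18, 12, 12] → max 18
[18, 12, 12, 1] → max 18
[12, 12, 1, 18] → max 18
[12, 1, 18, 15] → max 18
[1, 18, 15, 12] → max 18
[18, 15, 12, 10] → max 18
[15, 12, 10, 7] → max 15
Minimum of these is 15.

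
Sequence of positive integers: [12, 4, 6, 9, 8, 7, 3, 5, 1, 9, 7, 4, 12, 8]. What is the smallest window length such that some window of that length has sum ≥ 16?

Extend right; whenever the sum reaches 16, record the length and shrink from the left:
add 12: running sum 12 < 16
add 4: shortest ending here [12, 4] sum 16, len 2
add 6: shortest ending here [12, 4, 6] sum 22, len 3
add 9: shortest ending here [4, 6, 9] sum 19, len 3
add 8: shortest ending here [9, 8] sum 17, len 2
add 7: shortest ending here [9, 8, 7] sum 24, len 3
add 3: shortest ending here [8, 7, 3] sum 18, len 3
add 5: shortest ending here [8, 7, 3, 5] sum 23, len 4
add 1: shortest ending here [7, 3, 5, 1] sum 16, len 4
add 9: shortest ending here [3, 5, 1, 9] sum 18, len 4
add 7: shortest ending here [9, 7] sum 16, len 2
add 4: shortest ending here [9, 7, 4] sum 20, len 3
add 12: shortest ending here [4, 12] sum 16, len 2
add 8: shortest ending here [12, 8] sum 20, len 2
Shortest qualifying length: 2.

2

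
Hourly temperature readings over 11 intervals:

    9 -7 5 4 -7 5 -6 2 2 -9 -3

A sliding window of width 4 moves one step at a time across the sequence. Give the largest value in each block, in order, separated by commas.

Sliding a size-4 window across the 11 values:
(9, -7, 5, 4) → max 9
(-7, 5, 4, -7) → max 5
(5, 4, -7, 5) → max 5
(4, -7, 5, -6) → max 5
(-7, 5, -6, 2) → max 5
(5, -6, 2, 2) → max 5
(-6, 2, 2, -9) → max 2
(2, 2, -9, -3) → max 2

9, 5, 5, 5, 5, 5, 2, 2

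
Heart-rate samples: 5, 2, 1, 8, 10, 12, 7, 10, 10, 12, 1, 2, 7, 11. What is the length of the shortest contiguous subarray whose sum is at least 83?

add 5: running sum 5 < 83
add 2: running sum 7 < 83
add 1: running sum 8 < 83
add 8: running sum 16 < 83
add 10: running sum 26 < 83
add 12: running sum 38 < 83
add 7: running sum 45 < 83
add 10: running sum 55 < 83
add 10: running sum 65 < 83
add 12: running sum 77 < 83
add 1: running sum 78 < 83
add 2: running sum 80 < 83
add 7: shortest ending here [5, 2, 1, 8, 10, 12, 7, 10, 10, 12, 1, 2, 7] sum 87, len 13
add 11: shortest ending here [8, 10, 12, 7, 10, 10, 12, 1, 2, 7, 11] sum 90, len 11
Shortest qualifying length: 11.

11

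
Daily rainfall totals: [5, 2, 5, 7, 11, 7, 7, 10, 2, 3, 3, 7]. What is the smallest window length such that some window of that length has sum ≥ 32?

4

add 5: running sum 5 < 32
add 2: running sum 7 < 32
add 5: running sum 12 < 32
add 7: running sum 19 < 32
add 11: running sum 30 < 32
add 7: shortest ending here [2, 5, 7, 11, 7] sum 32, len 5
add 7: shortest ending here [7, 11, 7, 7] sum 32, len 4
add 10: shortest ending here [11, 7, 7, 10] sum 35, len 4
add 2: shortest ending here [11, 7, 7, 10, 2] sum 37, len 5
add 3: shortest ending here [11, 7, 7, 10, 2, 3] sum 40, len 6
add 3: shortest ending here [7, 7, 10, 2, 3, 3] sum 32, len 6
add 7: shortest ending here [7, 10, 2, 3, 3, 7] sum 32, len 6
Shortest qualifying length: 4.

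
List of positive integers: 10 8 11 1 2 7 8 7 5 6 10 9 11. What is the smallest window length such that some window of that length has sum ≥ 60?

add 10: running sum 10 < 60
add 8: running sum 18 < 60
add 11: running sum 29 < 60
add 1: running sum 30 < 60
add 2: running sum 32 < 60
add 7: running sum 39 < 60
add 8: running sum 47 < 60
add 7: running sum 54 < 60
add 5: running sum 59 < 60
add 6: shortest ending here [10, 8, 11, 1, 2, 7, 8, 7, 5, 6] sum 65, len 10
add 10: shortest ending here [8, 11, 1, 2, 7, 8, 7, 5, 6, 10] sum 65, len 10
add 9: shortest ending here [11, 1, 2, 7, 8, 7, 5, 6, 10, 9] sum 66, len 10
add 11: shortest ending here [7, 8, 7, 5, 6, 10, 9, 11] sum 63, len 8
Shortest qualifying length: 8.

8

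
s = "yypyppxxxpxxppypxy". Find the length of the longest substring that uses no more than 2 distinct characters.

10

[y] 1 distinct, len 1
[y, y] 1 distinct, len 2
[y, y, p] 2 distinct, len 3
[y, y, p, y] 2 distinct, len 4
[y, y, p, y, p] 2 distinct, len 5
[y, y, p, y, p, p] 2 distinct, len 6
[p, p, x] 2 distinct, len 3
[p, p, x, x] 2 distinct, len 4
[p, p, x, x, x] 2 distinct, len 5
[p, p, x, x, x, p] 2 distinct, len 6
[p, p, x, x, x, p, x] 2 distinct, len 7
[p, p, x, x, x, p, x, x] 2 distinct, len 8
[p, p, x, x, x, p, x, x, p] 2 distinct, len 9
[p, p, x, x, x, p, x, x, p, p] 2 distinct, len 10
[p, p, y] 2 distinct, len 3
[p, p, y, p] 2 distinct, len 4
[p, x] 2 distinct, len 2
[x, y] 2 distinct, len 2
Longest length with ≤2 distinct: 10.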